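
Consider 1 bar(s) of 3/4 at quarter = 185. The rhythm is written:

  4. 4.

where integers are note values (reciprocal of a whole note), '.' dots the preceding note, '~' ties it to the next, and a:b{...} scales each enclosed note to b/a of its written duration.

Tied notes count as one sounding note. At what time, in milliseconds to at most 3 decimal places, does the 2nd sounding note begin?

note 2 onset = 3/2b = 486.486ms

1. 0.0ms @ 0 + 486.486ms (3/2)
2. 486.486ms @ 3/2 + 486.486ms (3/2)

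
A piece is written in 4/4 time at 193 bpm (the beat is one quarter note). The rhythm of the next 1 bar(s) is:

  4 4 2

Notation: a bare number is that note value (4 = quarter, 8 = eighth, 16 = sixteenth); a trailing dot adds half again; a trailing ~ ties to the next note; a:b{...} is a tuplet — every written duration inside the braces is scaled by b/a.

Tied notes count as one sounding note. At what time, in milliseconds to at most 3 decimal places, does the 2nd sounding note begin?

note 2 onset = 1b = 310.881ms

1. 0.0ms @ 0 + 310.881ms (1)
2. 310.881ms @ 1 + 310.881ms (1)
3. 621.762ms @ 2 + 621.762ms (2)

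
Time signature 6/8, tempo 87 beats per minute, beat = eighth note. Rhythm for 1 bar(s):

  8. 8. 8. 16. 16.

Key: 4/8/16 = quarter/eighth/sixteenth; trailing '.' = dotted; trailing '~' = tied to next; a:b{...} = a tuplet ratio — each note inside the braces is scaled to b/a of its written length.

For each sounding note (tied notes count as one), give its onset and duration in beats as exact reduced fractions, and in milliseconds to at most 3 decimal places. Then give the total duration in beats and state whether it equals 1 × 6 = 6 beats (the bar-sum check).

1) 0.0ms=0b +1034.483ms=3/2b
2) 1034.483ms=3/2b +1034.483ms=3/2b
3) 2068.966ms=3b +1034.483ms=3/2b
4) 3103.448ms=9/2b +517.241ms=3/4b
5) 3620.69ms=21/4b +517.241ms=3/4b
Σ=6b of 6 (87bpm 6/8) — PASS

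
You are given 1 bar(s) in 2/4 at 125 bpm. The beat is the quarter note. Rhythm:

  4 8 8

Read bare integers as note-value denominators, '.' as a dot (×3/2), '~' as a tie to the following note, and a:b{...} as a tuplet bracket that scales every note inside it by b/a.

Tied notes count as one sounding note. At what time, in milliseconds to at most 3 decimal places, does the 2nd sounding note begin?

1. 0.0ms @ 0 + 480.0ms (1)
2. 480.0ms @ 1 + 240.0ms (1/2)
3. 720.0ms @ 3/2 + 240.0ms (1/2)

note 2 onset = 1b = 480.0ms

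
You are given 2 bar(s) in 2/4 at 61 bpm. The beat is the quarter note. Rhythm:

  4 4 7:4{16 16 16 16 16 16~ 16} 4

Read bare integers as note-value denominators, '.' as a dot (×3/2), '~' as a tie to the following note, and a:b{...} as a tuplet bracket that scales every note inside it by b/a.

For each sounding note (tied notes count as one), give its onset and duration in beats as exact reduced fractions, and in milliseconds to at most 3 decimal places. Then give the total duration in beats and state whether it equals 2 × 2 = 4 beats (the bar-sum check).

1) 0.0ms=0b +983.607ms=1b
2) 983.607ms=1b +983.607ms=1b
3) 1967.213ms=2b +140.515ms=1/7b
4) 2107.728ms=15/7b +140.515ms=1/7b
5) 2248.244ms=16/7b +140.515ms=1/7b
6) 2388.759ms=17/7b +140.515ms=1/7b
7) 2529.274ms=18/7b +140.515ms=1/7b
8) 2669.789ms=19/7b +281.03ms=2/7b
9) 2950.82ms=3b +983.607ms=1b
Σ=4b of 4 (61bpm 2/4) — PASS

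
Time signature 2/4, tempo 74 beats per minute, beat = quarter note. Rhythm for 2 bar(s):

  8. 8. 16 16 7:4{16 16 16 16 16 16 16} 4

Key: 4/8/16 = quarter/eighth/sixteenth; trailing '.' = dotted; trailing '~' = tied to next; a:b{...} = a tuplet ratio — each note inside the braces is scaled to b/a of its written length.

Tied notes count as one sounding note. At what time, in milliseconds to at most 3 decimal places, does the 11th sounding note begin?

note 11 onset = 20/7b = 2316.602ms

1. 0.0ms @ 0 + 608.108ms (3/4)
2. 608.108ms @ 3/4 + 608.108ms (3/4)
3. 1216.216ms @ 3/2 + 202.703ms (1/4)
4. 1418.919ms @ 7/4 + 202.703ms (1/4)
5. 1621.622ms @ 2 + 115.83ms (1/7)
6. 1737.452ms @ 15/7 + 115.83ms (1/7)
7. 1853.282ms @ 16/7 + 115.83ms (1/7)
8. 1969.112ms @ 17/7 + 115.83ms (1/7)
9. 2084.942ms @ 18/7 + 115.83ms (1/7)
10. 2200.772ms @ 19/7 + 115.83ms (1/7)
11. 2316.602ms @ 20/7 + 115.83ms (1/7)
12. 2432.432ms @ 3 + 810.811ms (1)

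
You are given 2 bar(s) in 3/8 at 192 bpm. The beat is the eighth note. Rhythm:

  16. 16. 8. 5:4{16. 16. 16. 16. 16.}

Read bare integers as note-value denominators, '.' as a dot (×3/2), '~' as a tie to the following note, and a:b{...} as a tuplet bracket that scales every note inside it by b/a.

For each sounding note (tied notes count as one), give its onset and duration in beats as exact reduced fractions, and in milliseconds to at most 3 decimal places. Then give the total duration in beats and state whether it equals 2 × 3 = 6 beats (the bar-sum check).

1) 0.0ms=0b +234.375ms=3/4b
2) 234.375ms=3/4b +234.375ms=3/4b
3) 468.75ms=3/2b +468.75ms=3/2b
4) 937.5ms=3b +187.5ms=3/5b
5) 1125.0ms=18/5b +187.5ms=3/5b
6) 1312.5ms=21/5b +187.5ms=3/5b
7) 1500.0ms=24/5b +187.5ms=3/5b
8) 1687.5ms=27/5b +187.5ms=3/5b
Σ=6b of 6 (192bpm 3/8) — PASS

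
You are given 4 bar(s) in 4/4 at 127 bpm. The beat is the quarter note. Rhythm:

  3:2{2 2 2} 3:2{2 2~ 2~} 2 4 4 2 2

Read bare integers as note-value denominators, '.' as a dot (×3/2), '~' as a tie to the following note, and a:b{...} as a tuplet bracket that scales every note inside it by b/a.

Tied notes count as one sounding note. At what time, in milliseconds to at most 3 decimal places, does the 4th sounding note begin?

note 4 onset = 4b = 1889.764ms

1. 0.0ms @ 0 + 629.921ms (4/3)
2. 629.921ms @ 4/3 + 629.921ms (4/3)
3. 1259.843ms @ 8/3 + 629.921ms (4/3)
4. 1889.764ms @ 4 + 629.921ms (4/3)
5. 2519.685ms @ 16/3 + 2204.724ms (14/3)
6. 4724.409ms @ 10 + 472.441ms (1)
7. 5196.85ms @ 11 + 472.441ms (1)
8. 5669.291ms @ 12 + 944.882ms (2)
9. 6614.173ms @ 14 + 944.882ms (2)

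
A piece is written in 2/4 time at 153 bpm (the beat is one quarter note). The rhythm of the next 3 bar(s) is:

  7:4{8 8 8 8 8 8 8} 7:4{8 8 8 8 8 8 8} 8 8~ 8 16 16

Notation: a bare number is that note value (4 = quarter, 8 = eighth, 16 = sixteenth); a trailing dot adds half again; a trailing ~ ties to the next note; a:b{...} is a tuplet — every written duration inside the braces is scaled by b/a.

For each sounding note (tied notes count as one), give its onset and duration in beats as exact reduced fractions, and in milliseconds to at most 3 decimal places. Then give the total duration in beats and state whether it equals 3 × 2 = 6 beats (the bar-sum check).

1) 0.0ms=0b +112.045ms=2/7b
2) 112.045ms=2/7b +112.045ms=2/7b
3) 224.09ms=4/7b +112.045ms=2/7b
4) 336.134ms=6/7b +112.045ms=2/7b
5) 448.179ms=8/7b +112.045ms=2/7b
6) 560.224ms=10/7b +112.045ms=2/7b
7) 672.269ms=12/7b +112.045ms=2/7b
8) 784.314ms=2b +112.045ms=2/7b
9) 896.359ms=16/7b +112.045ms=2/7b
10) 1008.403ms=18/7b +112.045ms=2/7b
11) 1120.448ms=20/7b +112.045ms=2/7b
12) 1232.493ms=22/7b +112.045ms=2/7b
13) 1344.538ms=24/7b +112.045ms=2/7b
14) 1456.583ms=26/7b +112.045ms=2/7b
15) 1568.627ms=4b +196.078ms=1/2b
16) 1764.706ms=9/2b +392.157ms=1b
17) 2156.863ms=11/2b +98.039ms=1/4b
18) 2254.902ms=23/4b +98.039ms=1/4b
Σ=6b of 6 (153bpm 2/4) — PASS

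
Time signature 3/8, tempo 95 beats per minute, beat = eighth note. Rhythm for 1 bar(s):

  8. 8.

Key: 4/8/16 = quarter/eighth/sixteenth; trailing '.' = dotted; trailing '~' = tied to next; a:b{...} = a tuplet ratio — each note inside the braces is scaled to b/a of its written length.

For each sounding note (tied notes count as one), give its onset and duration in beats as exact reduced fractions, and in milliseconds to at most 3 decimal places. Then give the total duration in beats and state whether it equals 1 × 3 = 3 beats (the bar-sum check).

1) 0.0ms=0b +947.368ms=3/2b
2) 947.368ms=3/2b +947.368ms=3/2b
Σ=3b of 3 (95bpm 3/8) — PASS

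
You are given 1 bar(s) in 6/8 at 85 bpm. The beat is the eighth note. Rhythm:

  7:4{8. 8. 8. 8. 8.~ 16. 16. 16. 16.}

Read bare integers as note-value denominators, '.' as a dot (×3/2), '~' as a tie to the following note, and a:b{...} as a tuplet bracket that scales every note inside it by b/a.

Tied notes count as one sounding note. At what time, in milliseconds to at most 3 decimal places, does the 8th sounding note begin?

1. 0.0ms @ 0 + 605.042ms (6/7)
2. 605.042ms @ 6/7 + 605.042ms (6/7)
3. 1210.084ms @ 12/7 + 605.042ms (6/7)
4. 1815.126ms @ 18/7 + 605.042ms (6/7)
5. 2420.168ms @ 24/7 + 907.563ms (9/7)
6. 3327.731ms @ 33/7 + 302.521ms (3/7)
7. 3630.252ms @ 36/7 + 302.521ms (3/7)
8. 3932.773ms @ 39/7 + 302.521ms (3/7)

note 8 onset = 39/7b = 3932.773ms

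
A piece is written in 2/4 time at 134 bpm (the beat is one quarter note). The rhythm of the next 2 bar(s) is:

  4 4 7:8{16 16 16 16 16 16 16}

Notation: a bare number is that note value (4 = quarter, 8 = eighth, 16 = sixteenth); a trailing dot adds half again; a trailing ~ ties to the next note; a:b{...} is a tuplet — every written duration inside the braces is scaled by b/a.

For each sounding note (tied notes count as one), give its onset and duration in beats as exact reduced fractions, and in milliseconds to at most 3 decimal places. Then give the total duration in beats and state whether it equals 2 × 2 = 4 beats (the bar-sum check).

1) 0.0ms=0b +447.761ms=1b
2) 447.761ms=1b +447.761ms=1b
3) 895.522ms=2b +127.932ms=2/7b
4) 1023.454ms=16/7b +127.932ms=2/7b
5) 1151.386ms=18/7b +127.932ms=2/7b
6) 1279.318ms=20/7b +127.932ms=2/7b
7) 1407.249ms=22/7b +127.932ms=2/7b
8) 1535.181ms=24/7b +127.932ms=2/7b
9) 1663.113ms=26/7b +127.932ms=2/7b
Σ=4b of 4 (134bpm 2/4) — PASS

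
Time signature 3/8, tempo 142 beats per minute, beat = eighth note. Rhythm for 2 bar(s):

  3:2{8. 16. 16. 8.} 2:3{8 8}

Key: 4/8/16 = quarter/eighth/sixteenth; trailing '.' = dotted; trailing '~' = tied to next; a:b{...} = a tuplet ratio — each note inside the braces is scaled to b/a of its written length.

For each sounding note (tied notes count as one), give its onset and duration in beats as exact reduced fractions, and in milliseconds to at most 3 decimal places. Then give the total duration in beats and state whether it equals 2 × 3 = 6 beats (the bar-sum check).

1) 0.0ms=0b +422.535ms=1b
2) 422.535ms=1b +211.268ms=1/2b
3) 633.803ms=3/2b +211.268ms=1/2b
4) 845.07ms=2b +422.535ms=1b
5) 1267.606ms=3b +633.803ms=3/2b
6) 1901.408ms=9/2b +633.803ms=3/2b
Σ=6b of 6 (142bpm 3/8) — PASS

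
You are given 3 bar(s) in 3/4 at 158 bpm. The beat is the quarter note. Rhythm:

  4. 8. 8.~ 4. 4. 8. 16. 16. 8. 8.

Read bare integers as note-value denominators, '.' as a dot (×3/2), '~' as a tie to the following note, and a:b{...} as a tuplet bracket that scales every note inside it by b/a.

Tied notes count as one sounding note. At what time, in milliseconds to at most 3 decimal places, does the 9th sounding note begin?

note 9 onset = 33/4b = 3132.911ms

1. 0.0ms @ 0 + 569.62ms (3/2)
2. 569.62ms @ 3/2 + 284.81ms (3/4)
3. 854.43ms @ 9/4 + 854.43ms (9/4)
4. 1708.861ms @ 9/2 + 569.62ms (3/2)
5. 2278.481ms @ 6 + 284.81ms (3/4)
6. 2563.291ms @ 27/4 + 142.405ms (3/8)
7. 2705.696ms @ 57/8 + 142.405ms (3/8)
8. 2848.101ms @ 15/2 + 284.81ms (3/4)
9. 3132.911ms @ 33/4 + 284.81ms (3/4)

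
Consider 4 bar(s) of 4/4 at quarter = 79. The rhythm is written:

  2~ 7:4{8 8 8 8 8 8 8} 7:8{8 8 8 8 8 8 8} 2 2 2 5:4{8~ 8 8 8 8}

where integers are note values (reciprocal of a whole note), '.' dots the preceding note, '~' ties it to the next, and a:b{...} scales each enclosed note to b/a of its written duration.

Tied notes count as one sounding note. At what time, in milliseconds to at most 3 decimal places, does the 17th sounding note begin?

note 17 onset = 12b = 9113.924ms

1. 0.0ms @ 0 + 1735.986ms (16/7)
2. 1735.986ms @ 16/7 + 216.998ms (2/7)
3. 1952.984ms @ 18/7 + 216.998ms (2/7)
4. 2169.982ms @ 20/7 + 216.998ms (2/7)
5. 2386.98ms @ 22/7 + 216.998ms (2/7)
6. 2603.978ms @ 24/7 + 216.998ms (2/7)
7. 2820.976ms @ 26/7 + 216.998ms (2/7)
8. 3037.975ms @ 4 + 433.996ms (4/7)
9. 3471.971ms @ 32/7 + 433.996ms (4/7)
10. 3905.967ms @ 36/7 + 433.996ms (4/7)
11. 4339.964ms @ 40/7 + 433.996ms (4/7)
12. 4773.96ms @ 44/7 + 433.996ms (4/7)
13. 5207.957ms @ 48/7 + 433.996ms (4/7)
14. 5641.953ms @ 52/7 + 433.996ms (4/7)
15. 6075.949ms @ 8 + 1518.987ms (2)
16. 7594.937ms @ 10 + 1518.987ms (2)
17. 9113.924ms @ 12 + 1518.987ms (2)
18. 10632.911ms @ 14 + 607.595ms (4/5)
19. 11240.506ms @ 74/5 + 303.797ms (2/5)
20. 11544.304ms @ 76/5 + 303.797ms (2/5)
21. 11848.101ms @ 78/5 + 303.797ms (2/5)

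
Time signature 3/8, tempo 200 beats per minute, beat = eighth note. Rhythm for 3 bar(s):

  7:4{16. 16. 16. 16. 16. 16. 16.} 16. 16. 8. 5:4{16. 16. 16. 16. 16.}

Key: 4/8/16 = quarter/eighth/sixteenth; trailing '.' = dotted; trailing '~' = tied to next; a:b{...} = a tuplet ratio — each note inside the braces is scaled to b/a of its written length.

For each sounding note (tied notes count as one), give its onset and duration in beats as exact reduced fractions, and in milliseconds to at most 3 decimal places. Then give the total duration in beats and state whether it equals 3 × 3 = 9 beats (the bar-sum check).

1) 0.0ms=0b +128.571ms=3/7b
2) 128.571ms=3/7b +128.571ms=3/7b
3) 257.143ms=6/7b +128.571ms=3/7b
4) 385.714ms=9/7b +128.571ms=3/7b
5) 514.286ms=12/7b +128.571ms=3/7b
6) 642.857ms=15/7b +128.571ms=3/7b
7) 771.429ms=18/7b +128.571ms=3/7b
8) 900.0ms=3b +225.0ms=3/4b
9) 1125.0ms=15/4b +225.0ms=3/4b
10) 1350.0ms=9/2b +450.0ms=3/2b
11) 1800.0ms=6b +180.0ms=3/5b
12) 1980.0ms=33/5b +180.0ms=3/5b
13) 2160.0ms=36/5b +180.0ms=3/5b
14) 2340.0ms=39/5b +180.0ms=3/5b
15) 2520.0ms=42/5b +180.0ms=3/5b
Σ=9b of 9 (200bpm 3/8) — PASS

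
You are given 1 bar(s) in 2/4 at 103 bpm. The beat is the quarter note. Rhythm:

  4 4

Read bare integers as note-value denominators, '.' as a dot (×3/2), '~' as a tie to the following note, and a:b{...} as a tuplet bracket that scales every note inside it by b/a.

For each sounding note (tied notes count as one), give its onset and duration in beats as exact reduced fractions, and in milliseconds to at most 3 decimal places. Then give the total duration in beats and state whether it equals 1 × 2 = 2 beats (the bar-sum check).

1) 0.0ms=0b +582.524ms=1b
2) 582.524ms=1b +582.524ms=1b
Σ=2b of 2 (103bpm 2/4) — PASS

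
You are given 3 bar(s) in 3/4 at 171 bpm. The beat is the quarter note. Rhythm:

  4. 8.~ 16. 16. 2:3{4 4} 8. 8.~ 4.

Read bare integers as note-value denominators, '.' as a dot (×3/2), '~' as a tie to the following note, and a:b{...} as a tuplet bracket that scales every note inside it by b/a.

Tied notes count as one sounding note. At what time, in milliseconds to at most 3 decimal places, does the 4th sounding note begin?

note 4 onset = 3b = 1052.632ms

1. 0.0ms @ 0 + 526.316ms (3/2)
2. 526.316ms @ 3/2 + 394.737ms (9/8)
3. 921.053ms @ 21/8 + 131.579ms (3/8)
4. 1052.632ms @ 3 + 526.316ms (3/2)
5. 1578.947ms @ 9/2 + 526.316ms (3/2)
6. 2105.263ms @ 6 + 263.158ms (3/4)
7. 2368.421ms @ 27/4 + 789.474ms (9/4)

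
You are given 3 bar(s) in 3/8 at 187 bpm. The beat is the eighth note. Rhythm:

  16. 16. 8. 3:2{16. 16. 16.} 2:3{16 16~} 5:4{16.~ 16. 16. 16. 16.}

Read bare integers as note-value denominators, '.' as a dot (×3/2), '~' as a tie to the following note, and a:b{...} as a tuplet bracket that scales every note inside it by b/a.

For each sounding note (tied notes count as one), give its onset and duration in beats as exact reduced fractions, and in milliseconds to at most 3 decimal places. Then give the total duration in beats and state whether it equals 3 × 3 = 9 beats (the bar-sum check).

1) 0.0ms=0b +240.642ms=3/4b
2) 240.642ms=3/4b +240.642ms=3/4b
3) 481.283ms=3/2b +481.283ms=3/2b
4) 962.567ms=3b +160.428ms=1/2b
5) 1122.995ms=7/2b +160.428ms=1/2b
6) 1283.422ms=4b +160.428ms=1/2b
7) 1443.85ms=9/2b +240.642ms=3/4b
8) 1684.492ms=21/4b +625.668ms=39/20b
9) 2310.16ms=36/5b +192.513ms=3/5b
10) 2502.674ms=39/5b +192.513ms=3/5b
11) 2695.187ms=42/5b +192.513ms=3/5b
Σ=9b of 9 (187bpm 3/8) — PASS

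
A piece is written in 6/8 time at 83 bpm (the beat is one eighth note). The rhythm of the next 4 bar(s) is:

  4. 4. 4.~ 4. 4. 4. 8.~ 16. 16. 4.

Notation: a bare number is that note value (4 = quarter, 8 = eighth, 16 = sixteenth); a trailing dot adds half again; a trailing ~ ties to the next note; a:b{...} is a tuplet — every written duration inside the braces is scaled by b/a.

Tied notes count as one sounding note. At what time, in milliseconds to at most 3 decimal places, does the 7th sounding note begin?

note 7 onset = 81/4b = 14638.554ms

1. 0.0ms @ 0 + 2168.675ms (3)
2. 2168.675ms @ 3 + 2168.675ms (3)
3. 4337.349ms @ 6 + 4337.349ms (6)
4. 8674.699ms @ 12 + 2168.675ms (3)
5. 10843.373ms @ 15 + 2168.675ms (3)
6. 13012.048ms @ 18 + 1626.506ms (9/4)
7. 14638.554ms @ 81/4 + 542.169ms (3/4)
8. 15180.723ms @ 21 + 2168.675ms (3)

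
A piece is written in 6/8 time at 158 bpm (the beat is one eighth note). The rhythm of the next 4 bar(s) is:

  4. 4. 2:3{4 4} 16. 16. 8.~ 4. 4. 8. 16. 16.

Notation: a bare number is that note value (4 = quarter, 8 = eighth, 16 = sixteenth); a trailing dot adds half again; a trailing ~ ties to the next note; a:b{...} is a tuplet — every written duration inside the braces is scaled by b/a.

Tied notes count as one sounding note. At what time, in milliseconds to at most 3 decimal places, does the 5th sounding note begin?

note 5 onset = 12b = 4556.962ms

1. 0.0ms @ 0 + 1139.241ms (3)
2. 1139.241ms @ 3 + 1139.241ms (3)
3. 2278.481ms @ 6 + 1139.241ms (3)
4. 3417.722ms @ 9 + 1139.241ms (3)
5. 4556.962ms @ 12 + 284.81ms (3/4)
6. 4841.772ms @ 51/4 + 284.81ms (3/4)
7. 5126.582ms @ 27/2 + 1708.861ms (9/2)
8. 6835.443ms @ 18 + 1139.241ms (3)
9. 7974.684ms @ 21 + 569.62ms (3/2)
10. 8544.304ms @ 45/2 + 284.81ms (3/4)
11. 8829.114ms @ 93/4 + 284.81ms (3/4)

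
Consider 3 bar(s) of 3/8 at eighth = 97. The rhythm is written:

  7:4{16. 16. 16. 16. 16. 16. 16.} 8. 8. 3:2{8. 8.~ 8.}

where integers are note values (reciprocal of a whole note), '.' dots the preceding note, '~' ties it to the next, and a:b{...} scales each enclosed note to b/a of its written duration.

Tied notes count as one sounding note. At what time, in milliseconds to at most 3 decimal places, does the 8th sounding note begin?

1. 0.0ms @ 0 + 265.096ms (3/7)
2. 265.096ms @ 3/7 + 265.096ms (3/7)
3. 530.191ms @ 6/7 + 265.096ms (3/7)
4. 795.287ms @ 9/7 + 265.096ms (3/7)
5. 1060.383ms @ 12/7 + 265.096ms (3/7)
6. 1325.479ms @ 15/7 + 265.096ms (3/7)
7. 1590.574ms @ 18/7 + 265.096ms (3/7)
8. 1855.67ms @ 3 + 927.835ms (3/2)
9. 2783.505ms @ 9/2 + 927.835ms (3/2)
10. 3711.34ms @ 6 + 618.557ms (1)
11. 4329.897ms @ 7 + 1237.113ms (2)

note 8 onset = 3b = 1855.67ms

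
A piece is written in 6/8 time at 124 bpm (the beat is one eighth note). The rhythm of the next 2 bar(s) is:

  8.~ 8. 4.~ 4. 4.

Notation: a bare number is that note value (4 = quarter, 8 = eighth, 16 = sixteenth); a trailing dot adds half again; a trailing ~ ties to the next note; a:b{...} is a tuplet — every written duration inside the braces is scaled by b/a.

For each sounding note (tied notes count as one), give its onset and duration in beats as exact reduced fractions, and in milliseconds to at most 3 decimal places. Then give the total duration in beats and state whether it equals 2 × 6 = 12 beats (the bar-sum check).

1) 0.0ms=0b +1451.613ms=3b
2) 1451.613ms=3b +2903.226ms=6b
3) 4354.839ms=9b +1451.613ms=3b
Σ=12b of 12 (124bpm 6/8) — PASS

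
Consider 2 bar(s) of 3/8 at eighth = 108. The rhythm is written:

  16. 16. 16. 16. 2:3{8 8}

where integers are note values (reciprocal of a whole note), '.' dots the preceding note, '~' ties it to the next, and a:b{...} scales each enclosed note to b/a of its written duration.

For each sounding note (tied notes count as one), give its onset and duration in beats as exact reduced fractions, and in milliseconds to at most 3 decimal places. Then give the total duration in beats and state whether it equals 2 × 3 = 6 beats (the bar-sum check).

1) 0.0ms=0b +416.667ms=3/4b
2) 416.667ms=3/4b +416.667ms=3/4b
3) 833.333ms=3/2b +416.667ms=3/4b
4) 1250.0ms=9/4b +416.667ms=3/4b
5) 1666.667ms=3b +833.333ms=3/2b
6) 2500.0ms=9/2b +833.333ms=3/2b
Σ=6b of 6 (108bpm 3/8) — PASS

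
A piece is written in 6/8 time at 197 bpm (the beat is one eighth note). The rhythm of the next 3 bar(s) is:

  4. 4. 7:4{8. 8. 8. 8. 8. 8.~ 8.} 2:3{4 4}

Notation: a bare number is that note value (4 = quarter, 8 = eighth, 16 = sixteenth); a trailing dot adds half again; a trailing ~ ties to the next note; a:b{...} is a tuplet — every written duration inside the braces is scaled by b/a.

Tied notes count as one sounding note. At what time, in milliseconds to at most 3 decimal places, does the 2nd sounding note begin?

1. 0.0ms @ 0 + 913.706ms (3)
2. 913.706ms @ 3 + 913.706ms (3)
3. 1827.411ms @ 6 + 261.059ms (6/7)
4. 2088.47ms @ 48/7 + 261.059ms (6/7)
5. 2349.529ms @ 54/7 + 261.059ms (6/7)
6. 2610.587ms @ 60/7 + 261.059ms (6/7)
7. 2871.646ms @ 66/7 + 261.059ms (6/7)
8. 3132.705ms @ 72/7 + 522.117ms (12/7)
9. 3654.822ms @ 12 + 913.706ms (3)
10. 4568.528ms @ 15 + 913.706ms (3)

note 2 onset = 3b = 913.706ms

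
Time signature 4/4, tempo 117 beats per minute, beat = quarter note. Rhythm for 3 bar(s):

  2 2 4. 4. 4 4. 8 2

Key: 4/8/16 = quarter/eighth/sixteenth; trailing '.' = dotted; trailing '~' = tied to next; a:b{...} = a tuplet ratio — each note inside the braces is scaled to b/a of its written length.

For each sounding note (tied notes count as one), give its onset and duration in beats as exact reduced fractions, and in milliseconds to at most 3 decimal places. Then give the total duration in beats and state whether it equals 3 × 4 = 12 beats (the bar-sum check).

1) 0.0ms=0b +1025.641ms=2b
2) 1025.641ms=2b +1025.641ms=2b
3) 2051.282ms=4b +769.231ms=3/2b
4) 2820.513ms=11/2b +769.231ms=3/2b
5) 3589.744ms=7b +512.821ms=1b
6) 4102.564ms=8b +769.231ms=3/2b
7) 4871.795ms=19/2b +256.41ms=1/2b
8) 5128.205ms=10b +1025.641ms=2b
Σ=12b of 12 (117bpm 4/4) — PASS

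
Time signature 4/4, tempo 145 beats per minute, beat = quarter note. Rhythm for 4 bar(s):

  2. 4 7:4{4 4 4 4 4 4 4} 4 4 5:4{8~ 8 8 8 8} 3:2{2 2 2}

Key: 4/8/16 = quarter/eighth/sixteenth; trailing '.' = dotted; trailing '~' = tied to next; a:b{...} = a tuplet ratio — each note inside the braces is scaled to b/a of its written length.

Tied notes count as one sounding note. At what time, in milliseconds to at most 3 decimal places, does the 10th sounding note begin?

note 10 onset = 8b = 3310.345ms

1. 0.0ms @ 0 + 1241.379ms (3)
2. 1241.379ms @ 3 + 413.793ms (1)
3. 1655.172ms @ 4 + 236.453ms (4/7)
4. 1891.626ms @ 32/7 + 236.453ms (4/7)
5. 2128.079ms @ 36/7 + 236.453ms (4/7)
6. 2364.532ms @ 40/7 + 236.453ms (4/7)
7. 2600.985ms @ 44/7 + 236.453ms (4/7)
8. 2837.438ms @ 48/7 + 236.453ms (4/7)
9. 3073.892ms @ 52/7 + 236.453ms (4/7)
10. 3310.345ms @ 8 + 413.793ms (1)
11. 3724.138ms @ 9 + 413.793ms (1)
12. 4137.931ms @ 10 + 331.034ms (4/5)
13. 4468.966ms @ 54/5 + 165.517ms (2/5)
14. 4634.483ms @ 56/5 + 165.517ms (2/5)
15. 4800.0ms @ 58/5 + 165.517ms (2/5)
16. 4965.517ms @ 12 + 551.724ms (4/3)
17. 5517.241ms @ 40/3 + 551.724ms (4/3)
18. 6068.966ms @ 44/3 + 551.724ms (4/3)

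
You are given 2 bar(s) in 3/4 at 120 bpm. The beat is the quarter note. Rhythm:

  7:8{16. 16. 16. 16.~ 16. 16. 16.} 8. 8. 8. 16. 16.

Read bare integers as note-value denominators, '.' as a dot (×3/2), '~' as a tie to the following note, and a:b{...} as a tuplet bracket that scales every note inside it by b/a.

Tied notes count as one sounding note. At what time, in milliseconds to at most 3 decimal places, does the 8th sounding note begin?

1. 0.0ms @ 0 + 214.286ms (3/7)
2. 214.286ms @ 3/7 + 214.286ms (3/7)
3. 428.571ms @ 6/7 + 214.286ms (3/7)
4. 642.857ms @ 9/7 + 428.571ms (6/7)
5. 1071.429ms @ 15/7 + 214.286ms (3/7)
6. 1285.714ms @ 18/7 + 214.286ms (3/7)
7. 1500.0ms @ 3 + 375.0ms (3/4)
8. 1875.0ms @ 15/4 + 375.0ms (3/4)
9. 2250.0ms @ 9/2 + 375.0ms (3/4)
10. 2625.0ms @ 21/4 + 187.5ms (3/8)
11. 2812.5ms @ 45/8 + 187.5ms (3/8)

note 8 onset = 15/4b = 1875.0ms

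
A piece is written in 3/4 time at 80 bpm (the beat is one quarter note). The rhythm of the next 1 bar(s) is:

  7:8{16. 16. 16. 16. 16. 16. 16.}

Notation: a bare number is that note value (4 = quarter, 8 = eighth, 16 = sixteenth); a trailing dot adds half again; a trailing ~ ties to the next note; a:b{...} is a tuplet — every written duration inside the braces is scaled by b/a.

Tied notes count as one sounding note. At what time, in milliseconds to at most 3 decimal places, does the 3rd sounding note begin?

note 3 onset = 6/7b = 642.857ms

1. 0.0ms @ 0 + 321.429ms (3/7)
2. 321.429ms @ 3/7 + 321.429ms (3/7)
3. 642.857ms @ 6/7 + 321.429ms (3/7)
4. 964.286ms @ 9/7 + 321.429ms (3/7)
5. 1285.714ms @ 12/7 + 321.429ms (3/7)
6. 1607.143ms @ 15/7 + 321.429ms (3/7)
7. 1928.571ms @ 18/7 + 321.429ms (3/7)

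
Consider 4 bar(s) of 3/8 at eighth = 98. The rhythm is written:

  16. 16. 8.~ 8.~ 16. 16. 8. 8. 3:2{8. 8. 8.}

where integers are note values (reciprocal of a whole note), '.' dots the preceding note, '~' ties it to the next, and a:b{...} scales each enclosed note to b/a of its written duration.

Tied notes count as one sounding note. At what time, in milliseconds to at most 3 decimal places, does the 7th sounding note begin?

note 7 onset = 9b = 5510.204ms

1. 0.0ms @ 0 + 459.184ms (3/4)
2. 459.184ms @ 3/4 + 459.184ms (3/4)
3. 918.367ms @ 3/2 + 2295.918ms (15/4)
4. 3214.286ms @ 21/4 + 459.184ms (3/4)
5. 3673.469ms @ 6 + 918.367ms (3/2)
6. 4591.837ms @ 15/2 + 918.367ms (3/2)
7. 5510.204ms @ 9 + 612.245ms (1)
8. 6122.449ms @ 10 + 612.245ms (1)
9. 6734.694ms @ 11 + 612.245ms (1)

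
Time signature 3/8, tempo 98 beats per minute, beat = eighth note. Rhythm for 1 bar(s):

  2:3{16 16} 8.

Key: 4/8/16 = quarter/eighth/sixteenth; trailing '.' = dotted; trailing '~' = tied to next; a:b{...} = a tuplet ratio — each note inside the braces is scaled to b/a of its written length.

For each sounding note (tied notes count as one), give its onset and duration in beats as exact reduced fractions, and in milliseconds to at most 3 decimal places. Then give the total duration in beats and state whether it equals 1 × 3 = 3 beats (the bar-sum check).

1) 0.0ms=0b +459.184ms=3/4b
2) 459.184ms=3/4b +459.184ms=3/4b
3) 918.367ms=3/2b +918.367ms=3/2b
Σ=3b of 3 (98bpm 3/8) — PASS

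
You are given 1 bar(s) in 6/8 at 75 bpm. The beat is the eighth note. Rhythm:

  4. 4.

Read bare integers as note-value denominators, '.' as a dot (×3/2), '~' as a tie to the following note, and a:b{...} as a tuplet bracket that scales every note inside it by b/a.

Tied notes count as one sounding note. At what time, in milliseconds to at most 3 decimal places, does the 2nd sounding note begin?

1. 0.0ms @ 0 + 2400.0ms (3)
2. 2400.0ms @ 3 + 2400.0ms (3)

note 2 onset = 3b = 2400.0ms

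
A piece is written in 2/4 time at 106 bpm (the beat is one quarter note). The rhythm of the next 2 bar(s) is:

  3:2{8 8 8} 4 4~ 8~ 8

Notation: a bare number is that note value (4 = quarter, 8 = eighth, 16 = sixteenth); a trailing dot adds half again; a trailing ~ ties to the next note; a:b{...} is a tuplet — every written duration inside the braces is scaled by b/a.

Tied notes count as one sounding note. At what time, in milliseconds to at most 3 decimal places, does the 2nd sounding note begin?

note 2 onset = 1/3b = 188.679ms

1. 0.0ms @ 0 + 188.679ms (1/3)
2. 188.679ms @ 1/3 + 188.679ms (1/3)
3. 377.358ms @ 2/3 + 188.679ms (1/3)
4. 566.038ms @ 1 + 566.038ms (1)
5. 1132.075ms @ 2 + 1132.075ms (2)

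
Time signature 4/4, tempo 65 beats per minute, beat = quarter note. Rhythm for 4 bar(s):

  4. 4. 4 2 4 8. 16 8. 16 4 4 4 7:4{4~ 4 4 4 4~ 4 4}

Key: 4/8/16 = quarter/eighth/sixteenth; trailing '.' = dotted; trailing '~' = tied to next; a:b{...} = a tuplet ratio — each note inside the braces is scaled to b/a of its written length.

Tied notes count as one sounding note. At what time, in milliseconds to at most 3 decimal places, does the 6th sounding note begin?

1. 0.0ms @ 0 + 1384.615ms (3/2)
2. 1384.615ms @ 3/2 + 1384.615ms (3/2)
3. 2769.231ms @ 3 + 923.077ms (1)
4. 3692.308ms @ 4 + 1846.154ms (2)
5. 5538.462ms @ 6 + 923.077ms (1)
6. 6461.538ms @ 7 + 692.308ms (3/4)
7. 7153.846ms @ 31/4 + 230.769ms (1/4)
8. 7384.615ms @ 8 + 692.308ms (3/4)
9. 8076.923ms @ 35/4 + 230.769ms (1/4)
10. 8307.692ms @ 9 + 923.077ms (1)
11. 9230.769ms @ 10 + 923.077ms (1)
12. 10153.846ms @ 11 + 923.077ms (1)
13. 11076.923ms @ 12 + 1054.945ms (8/7)
14. 12131.868ms @ 92/7 + 527.473ms (4/7)
15. 12659.341ms @ 96/7 + 527.473ms (4/7)
16. 13186.813ms @ 100/7 + 1054.945ms (8/7)
17. 14241.758ms @ 108/7 + 527.473ms (4/7)

note 6 onset = 7b = 6461.538ms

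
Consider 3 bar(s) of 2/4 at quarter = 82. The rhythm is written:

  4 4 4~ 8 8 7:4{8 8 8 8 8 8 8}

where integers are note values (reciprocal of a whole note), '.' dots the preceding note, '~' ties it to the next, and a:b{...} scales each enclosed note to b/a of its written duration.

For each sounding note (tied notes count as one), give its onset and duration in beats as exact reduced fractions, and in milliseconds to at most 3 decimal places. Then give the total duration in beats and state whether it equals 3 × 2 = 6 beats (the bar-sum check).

1) 0.0ms=0b +731.707ms=1b
2) 731.707ms=1b +731.707ms=1b
3) 1463.415ms=2b +1097.561ms=3/2b
4) 2560.976ms=7/2b +365.854ms=1/2b
5) 2926.829ms=4b +209.059ms=2/7b
6) 3135.889ms=30/7b +209.059ms=2/7b
7) 3344.948ms=32/7b +209.059ms=2/7b
8) 3554.007ms=34/7b +209.059ms=2/7b
9) 3763.066ms=36/7b +209.059ms=2/7b
10) 3972.125ms=38/7b +209.059ms=2/7b
11) 4181.185ms=40/7b +209.059ms=2/7b
Σ=6b of 6 (82bpm 2/4) — PASS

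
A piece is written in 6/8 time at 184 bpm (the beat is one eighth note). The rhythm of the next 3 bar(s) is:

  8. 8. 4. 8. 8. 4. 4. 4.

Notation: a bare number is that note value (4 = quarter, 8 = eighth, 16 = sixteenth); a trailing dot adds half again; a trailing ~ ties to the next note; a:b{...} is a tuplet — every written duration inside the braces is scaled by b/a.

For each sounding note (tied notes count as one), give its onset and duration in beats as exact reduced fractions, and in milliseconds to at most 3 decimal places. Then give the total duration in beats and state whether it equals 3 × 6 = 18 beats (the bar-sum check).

1) 0.0ms=0b +489.13ms=3/2b
2) 489.13ms=3/2b +489.13ms=3/2b
3) 978.261ms=3b +978.261ms=3b
4) 1956.522ms=6b +489.13ms=3/2b
5) 2445.652ms=15/2b +489.13ms=3/2b
6) 2934.783ms=9b +978.261ms=3b
7) 3913.043ms=12b +978.261ms=3b
8) 4891.304ms=15b +978.261ms=3b
Σ=18b of 18 (184bpm 6/8) — PASS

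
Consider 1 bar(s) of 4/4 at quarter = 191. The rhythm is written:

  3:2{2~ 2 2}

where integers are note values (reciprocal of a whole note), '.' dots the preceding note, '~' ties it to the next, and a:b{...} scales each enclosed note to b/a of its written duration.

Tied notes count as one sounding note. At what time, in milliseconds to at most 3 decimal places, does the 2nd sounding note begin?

1. 0.0ms @ 0 + 837.696ms (8/3)
2. 837.696ms @ 8/3 + 418.848ms (4/3)

note 2 onset = 8/3b = 837.696ms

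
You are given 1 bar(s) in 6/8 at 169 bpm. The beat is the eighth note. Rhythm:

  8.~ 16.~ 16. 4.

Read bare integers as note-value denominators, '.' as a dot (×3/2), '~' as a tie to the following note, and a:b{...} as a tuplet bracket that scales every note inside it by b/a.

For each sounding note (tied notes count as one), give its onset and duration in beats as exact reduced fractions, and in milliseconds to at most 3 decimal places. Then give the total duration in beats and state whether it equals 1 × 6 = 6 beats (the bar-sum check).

1) 0.0ms=0b +1065.089ms=3b
2) 1065.089ms=3b +1065.089ms=3b
Σ=6b of 6 (169bpm 6/8) — PASS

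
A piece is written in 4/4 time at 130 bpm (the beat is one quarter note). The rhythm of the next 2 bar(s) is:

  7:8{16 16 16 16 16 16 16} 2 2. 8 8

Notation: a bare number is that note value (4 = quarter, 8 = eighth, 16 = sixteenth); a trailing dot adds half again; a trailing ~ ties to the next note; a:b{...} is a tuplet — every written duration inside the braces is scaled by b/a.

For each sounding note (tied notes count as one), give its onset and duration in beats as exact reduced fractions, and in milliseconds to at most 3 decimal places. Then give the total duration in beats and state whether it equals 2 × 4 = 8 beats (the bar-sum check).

1) 0.0ms=0b +131.868ms=2/7b
2) 131.868ms=2/7b +131.868ms=2/7b
3) 263.736ms=4/7b +131.868ms=2/7b
4) 395.604ms=6/7b +131.868ms=2/7b
5) 527.473ms=8/7b +131.868ms=2/7b
6) 659.341ms=10/7b +131.868ms=2/7b
7) 791.209ms=12/7b +131.868ms=2/7b
8) 923.077ms=2b +923.077ms=2b
9) 1846.154ms=4b +1384.615ms=3b
10) 3230.769ms=7b +230.769ms=1/2b
11) 3461.538ms=15/2b +230.769ms=1/2b
Σ=8b of 8 (130bpm 4/4) — PASS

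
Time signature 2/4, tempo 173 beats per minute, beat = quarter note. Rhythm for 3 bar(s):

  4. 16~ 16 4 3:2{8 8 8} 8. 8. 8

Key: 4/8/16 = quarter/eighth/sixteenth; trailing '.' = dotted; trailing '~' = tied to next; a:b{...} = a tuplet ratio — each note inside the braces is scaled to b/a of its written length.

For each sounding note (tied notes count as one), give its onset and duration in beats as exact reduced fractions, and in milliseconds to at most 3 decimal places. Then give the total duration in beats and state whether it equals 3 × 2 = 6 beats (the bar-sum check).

1) 0.0ms=0b +520.231ms=3/2b
2) 520.231ms=3/2b +173.41ms=1/2b
3) 693.642ms=2b +346.821ms=1b
4) 1040.462ms=3b +115.607ms=1/3b
5) 1156.069ms=10/3b +115.607ms=1/3b
6) 1271.676ms=11/3b +115.607ms=1/3b
7) 1387.283ms=4b +260.116ms=3/4b
8) 1647.399ms=19/4b +260.116ms=3/4b
9) 1907.514ms=11/2b +173.41ms=1/2b
Σ=6b of 6 (173bpm 2/4) — PASS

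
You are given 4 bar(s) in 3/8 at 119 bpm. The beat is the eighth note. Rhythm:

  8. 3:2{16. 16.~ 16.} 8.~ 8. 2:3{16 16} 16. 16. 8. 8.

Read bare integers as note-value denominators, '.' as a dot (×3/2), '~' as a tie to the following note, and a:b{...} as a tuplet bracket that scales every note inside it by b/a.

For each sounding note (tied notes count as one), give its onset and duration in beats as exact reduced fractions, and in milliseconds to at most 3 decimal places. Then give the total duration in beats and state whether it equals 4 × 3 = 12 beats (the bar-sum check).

1) 0.0ms=0b +756.303ms=3/2b
2) 756.303ms=3/2b +252.101ms=1/2b
3) 1008.403ms=2b +504.202ms=1b
4) 1512.605ms=3b +1512.605ms=3b
5) 3025.21ms=6b +378.151ms=3/4b
6) 3403.361ms=27/4b +378.151ms=3/4b
7) 3781.513ms=15/2b +378.151ms=3/4b
8) 4159.664ms=33/4b +378.151ms=3/4b
9) 4537.815ms=9b +756.303ms=3/2b
10) 5294.118ms=21/2b +756.303ms=3/2b
Σ=12b of 12 (119bpm 3/8) — PASS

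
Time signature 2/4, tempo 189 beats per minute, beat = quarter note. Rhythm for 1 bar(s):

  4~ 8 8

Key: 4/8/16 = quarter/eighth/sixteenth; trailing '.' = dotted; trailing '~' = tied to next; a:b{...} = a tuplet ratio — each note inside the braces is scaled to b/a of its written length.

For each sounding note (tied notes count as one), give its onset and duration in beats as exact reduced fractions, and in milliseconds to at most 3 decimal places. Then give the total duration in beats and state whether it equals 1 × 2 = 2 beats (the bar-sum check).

1) 0.0ms=0b +476.19ms=3/2b
2) 476.19ms=3/2b +158.73ms=1/2b
Σ=2b of 2 (189bpm 2/4) — PASS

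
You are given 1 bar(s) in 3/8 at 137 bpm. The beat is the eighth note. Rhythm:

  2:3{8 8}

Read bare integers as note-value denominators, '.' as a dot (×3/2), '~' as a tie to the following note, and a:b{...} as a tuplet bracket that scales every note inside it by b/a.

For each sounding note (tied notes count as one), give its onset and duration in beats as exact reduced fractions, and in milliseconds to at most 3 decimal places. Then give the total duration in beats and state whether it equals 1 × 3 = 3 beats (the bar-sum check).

1) 0.0ms=0b +656.934ms=3/2b
2) 656.934ms=3/2b +656.934ms=3/2b
Σ=3b of 3 (137bpm 3/8) — PASS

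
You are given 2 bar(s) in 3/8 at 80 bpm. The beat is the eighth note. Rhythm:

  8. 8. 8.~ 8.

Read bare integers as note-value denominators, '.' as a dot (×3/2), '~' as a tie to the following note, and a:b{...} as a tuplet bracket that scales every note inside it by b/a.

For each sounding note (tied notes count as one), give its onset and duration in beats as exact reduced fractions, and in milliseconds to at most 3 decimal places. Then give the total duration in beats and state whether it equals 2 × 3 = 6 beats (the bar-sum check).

1) 0.0ms=0b +1125.0ms=3/2b
2) 1125.0ms=3/2b +1125.0ms=3/2b
3) 2250.0ms=3b +2250.0ms=3b
Σ=6b of 6 (80bpm 3/8) — PASS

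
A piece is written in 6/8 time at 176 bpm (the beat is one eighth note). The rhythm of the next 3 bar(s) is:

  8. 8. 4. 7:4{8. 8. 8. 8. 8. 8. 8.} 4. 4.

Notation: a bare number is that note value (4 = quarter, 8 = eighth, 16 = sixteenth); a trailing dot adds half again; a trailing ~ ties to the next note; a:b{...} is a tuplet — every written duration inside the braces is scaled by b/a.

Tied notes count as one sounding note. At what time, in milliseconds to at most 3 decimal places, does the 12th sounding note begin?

1. 0.0ms @ 0 + 511.364ms (3/2)
2. 511.364ms @ 3/2 + 511.364ms (3/2)
3. 1022.727ms @ 3 + 1022.727ms (3)
4. 2045.455ms @ 6 + 292.208ms (6/7)
5. 2337.662ms @ 48/7 + 292.208ms (6/7)
6. 2629.87ms @ 54/7 + 292.208ms (6/7)
7. 2922.078ms @ 60/7 + 292.208ms (6/7)
8. 3214.286ms @ 66/7 + 292.208ms (6/7)
9. 3506.494ms @ 72/7 + 292.208ms (6/7)
10. 3798.701ms @ 78/7 + 292.208ms (6/7)
11. 4090.909ms @ 12 + 1022.727ms (3)
12. 5113.636ms @ 15 + 1022.727ms (3)

note 12 onset = 15b = 5113.636ms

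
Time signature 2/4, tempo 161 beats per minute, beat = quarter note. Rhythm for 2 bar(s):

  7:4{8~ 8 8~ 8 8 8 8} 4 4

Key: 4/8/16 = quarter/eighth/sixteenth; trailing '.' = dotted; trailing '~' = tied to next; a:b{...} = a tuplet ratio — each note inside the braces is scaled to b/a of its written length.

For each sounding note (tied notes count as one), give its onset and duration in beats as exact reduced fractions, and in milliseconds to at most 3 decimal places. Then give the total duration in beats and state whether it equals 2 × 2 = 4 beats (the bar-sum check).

1) 0.0ms=0b +212.955ms=4/7b
2) 212.955ms=4/7b +212.955ms=4/7b
3) 425.909ms=8/7b +106.477ms=2/7b
4) 532.387ms=10/7b +106.477ms=2/7b
5) 638.864ms=12/7b +106.477ms=2/7b
6) 745.342ms=2b +372.671ms=1b
7) 1118.012ms=3b +372.671ms=1b
Σ=4b of 4 (161bpm 2/4) — PASS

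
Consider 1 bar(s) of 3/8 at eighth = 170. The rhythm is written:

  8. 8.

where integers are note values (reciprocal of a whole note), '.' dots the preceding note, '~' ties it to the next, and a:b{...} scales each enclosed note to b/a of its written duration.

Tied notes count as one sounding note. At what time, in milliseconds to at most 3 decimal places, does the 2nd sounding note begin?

1. 0.0ms @ 0 + 529.412ms (3/2)
2. 529.412ms @ 3/2 + 529.412ms (3/2)

note 2 onset = 3/2b = 529.412ms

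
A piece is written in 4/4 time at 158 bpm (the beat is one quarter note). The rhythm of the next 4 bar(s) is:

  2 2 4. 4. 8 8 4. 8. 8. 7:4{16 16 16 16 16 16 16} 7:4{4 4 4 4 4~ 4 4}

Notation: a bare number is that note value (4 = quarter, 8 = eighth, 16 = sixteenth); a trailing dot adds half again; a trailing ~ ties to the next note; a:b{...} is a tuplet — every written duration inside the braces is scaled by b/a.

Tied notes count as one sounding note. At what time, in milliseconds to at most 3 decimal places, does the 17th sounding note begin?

1. 0.0ms @ 0 + 759.494ms (2)
2. 759.494ms @ 2 + 759.494ms (2)
3. 1518.987ms @ 4 + 569.62ms (3/2)
4. 2088.608ms @ 11/2 + 569.62ms (3/2)
5. 2658.228ms @ 7 + 189.873ms (1/2)
6. 2848.101ms @ 15/2 + 189.873ms (1/2)
7. 3037.975ms @ 8 + 569.62ms (3/2)
8. 3607.595ms @ 19/2 + 284.81ms (3/4)
9. 3892.405ms @ 41/4 + 284.81ms (3/4)
10. 4177.215ms @ 11 + 54.25ms (1/7)
11. 4231.465ms @ 78/7 + 54.25ms (1/7)
12. 4285.714ms @ 79/7 + 54.25ms (1/7)
13. 4339.964ms @ 80/7 + 54.25ms (1/7)
14. 4394.213ms @ 81/7 + 54.25ms (1/7)
15. 4448.463ms @ 82/7 + 54.25ms (1/7)
16. 4502.712ms @ 83/7 + 54.25ms (1/7)
17. 4556.962ms @ 12 + 216.998ms (4/7)
18. 4773.96ms @ 88/7 + 216.998ms (4/7)
19. 4990.958ms @ 92/7 + 216.998ms (4/7)
20. 5207.957ms @ 96/7 + 216.998ms (4/7)
21. 5424.955ms @ 100/7 + 433.996ms (8/7)
22. 5858.951ms @ 108/7 + 216.998ms (4/7)

note 17 onset = 12b = 4556.962ms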